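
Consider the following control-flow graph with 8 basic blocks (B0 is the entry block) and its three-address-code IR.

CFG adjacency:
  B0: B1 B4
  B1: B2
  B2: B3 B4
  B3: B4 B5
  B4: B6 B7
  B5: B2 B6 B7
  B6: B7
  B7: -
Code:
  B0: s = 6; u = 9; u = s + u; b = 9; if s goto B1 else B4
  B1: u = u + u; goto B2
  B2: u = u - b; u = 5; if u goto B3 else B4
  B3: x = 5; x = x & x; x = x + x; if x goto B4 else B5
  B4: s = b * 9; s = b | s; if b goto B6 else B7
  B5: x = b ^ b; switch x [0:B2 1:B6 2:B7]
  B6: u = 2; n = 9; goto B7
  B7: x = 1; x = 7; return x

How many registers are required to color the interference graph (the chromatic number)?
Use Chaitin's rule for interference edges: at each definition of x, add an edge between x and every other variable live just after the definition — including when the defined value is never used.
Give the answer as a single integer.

Answer: 3

Analysis:
Per-block:
  B0 def {b,s,u} use ∅
  B1 def {u} use {u}
  B2 def {u} use {b,u}
  B3 def {x} use ∅
  B4 def {s} use {b}
  B5 def {x} use {b}
  B6 def {n,u} use ∅
  B7 def {x} use ∅

Liveness:
  B0 li=∅ lo={b,u}
  B1 li={b,u} lo={b,u}
  B2 li={b,u} lo={b,u}
  B3 li={b,u} lo={b,u}
  B4 li={b} lo=∅
  B5 li={b,u} lo={b,u}
  B6 li=∅ lo=∅
  B7 li=∅ lo=∅

Interfere edges:
  b: {s,u,x}
  n: ∅
  s: {b,u}
  u: {b,s,x}
  x: {b,u}

Colouring:
  lower bound: {b,s,u} mutually conflict ⇒ χ ≥ 3
  3-colouring: c0={b,n}  c1={u}  c2={s,x}
  χ = 3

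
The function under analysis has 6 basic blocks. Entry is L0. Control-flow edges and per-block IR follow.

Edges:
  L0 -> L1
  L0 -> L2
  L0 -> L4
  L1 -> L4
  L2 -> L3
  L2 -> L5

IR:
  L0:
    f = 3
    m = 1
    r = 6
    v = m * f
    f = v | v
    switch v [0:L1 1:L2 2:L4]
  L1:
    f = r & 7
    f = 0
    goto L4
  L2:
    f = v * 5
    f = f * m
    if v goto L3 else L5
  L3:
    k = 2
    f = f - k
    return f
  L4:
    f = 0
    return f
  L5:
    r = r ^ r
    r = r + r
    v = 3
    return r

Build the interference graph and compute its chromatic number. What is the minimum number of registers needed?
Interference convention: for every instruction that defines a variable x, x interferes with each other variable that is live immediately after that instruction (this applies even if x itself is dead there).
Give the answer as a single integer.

Per-block:
  L0: def={f,m,r,v} ue=∅
  L1: def={f} ue={r}
  L2: def={f} ue={m,v}
  L3: def={f,k} ue={f}
  L4: def={f} ue=∅
  L5: def={r,v} ue={r}

Live sets:
  live L0: ∅→{m,r,v}
  live L1: {r}→∅
  live L2: {m,r,v}→{f,r}
  live L3: {f}→∅
  live L4: ∅→∅
  live L5: {r}→∅

Interfere edges:
  f — {k,m,r,v}
  k — {f}
  m — {f,r,v}
  r — {f,m,v}
  v — {f,m,r}

Colouring:
  lower bound: {f,m,r,v} mutually conflict ⇒ χ ≥ 4
  assign f→R0 k→R1 m→R1 r→R2 v→R3 — no edge inside a register ⇒ χ ≤ 4
  χ = 4

Answer: 4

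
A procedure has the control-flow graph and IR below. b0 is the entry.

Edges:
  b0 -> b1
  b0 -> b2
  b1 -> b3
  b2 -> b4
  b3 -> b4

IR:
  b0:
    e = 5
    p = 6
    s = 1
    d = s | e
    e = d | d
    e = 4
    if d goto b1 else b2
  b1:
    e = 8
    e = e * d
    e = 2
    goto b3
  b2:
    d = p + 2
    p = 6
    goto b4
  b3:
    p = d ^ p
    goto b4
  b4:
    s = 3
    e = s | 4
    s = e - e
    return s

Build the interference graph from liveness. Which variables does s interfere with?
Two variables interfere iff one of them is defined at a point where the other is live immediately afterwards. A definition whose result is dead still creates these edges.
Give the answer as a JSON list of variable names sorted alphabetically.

Per-block:
  b0 def {d,e,p,s} use ∅
  b1 def {e} use {d}
  b2 def {d,p} use {p}
  b3 def {p} use {d,p}
  b4 def {e,s} use ∅

Liveness:
  b0 li=∅ lo={d,p}
  b1 li={d,p} lo={d,p}
  b2 li={p} lo=∅
  b3 li={d,p} lo=∅
  b4 li=∅ lo=∅

Interfere edges:
  d: {e,p}
  e: {d,p,s}
  p: {d,e,s}
  s: {e,p}

N(s) = ["e", "p"]

Answer: ["e", "p"]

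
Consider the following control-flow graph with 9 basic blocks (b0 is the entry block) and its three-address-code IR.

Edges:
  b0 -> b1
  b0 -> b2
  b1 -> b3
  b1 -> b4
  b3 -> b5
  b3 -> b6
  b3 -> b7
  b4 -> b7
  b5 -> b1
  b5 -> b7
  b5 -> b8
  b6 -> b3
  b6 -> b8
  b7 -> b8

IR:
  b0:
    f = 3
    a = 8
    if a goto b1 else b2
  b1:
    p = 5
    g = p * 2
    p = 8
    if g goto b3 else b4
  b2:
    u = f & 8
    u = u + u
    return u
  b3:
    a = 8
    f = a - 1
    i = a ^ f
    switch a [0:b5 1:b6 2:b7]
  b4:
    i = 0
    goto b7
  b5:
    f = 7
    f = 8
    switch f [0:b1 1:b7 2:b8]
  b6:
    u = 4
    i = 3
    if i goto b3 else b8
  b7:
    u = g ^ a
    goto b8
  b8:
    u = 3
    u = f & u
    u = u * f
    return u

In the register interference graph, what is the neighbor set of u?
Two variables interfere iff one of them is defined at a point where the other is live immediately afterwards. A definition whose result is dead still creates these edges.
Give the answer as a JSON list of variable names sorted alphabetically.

Answer: ["f", "g"]

Working:
def/use:
  b0: {a,f} / ∅
  b1: {g,p} / ∅
  b2: {u} / {f}
  b3: {a,f,i} / ∅
  b4: {i} / ∅
  b5: {f} / ∅
  b6: {i,u} / ∅
  b7: {u} / {a,g}
  b8: {u} / {f}

Live sets:
  b0 li=∅ lo={a,f}
  b1 li={a,f} lo={a,f,g}
  b2 li={f} lo=∅
  b3 li={g} lo={a,f,g}
  b4 li={a,f,g} lo={a,f,g}
  b5 li={a,g} lo={a,f,g}
  b6 li={f,g} lo={f,g}
  b7 li={a,f,g} lo={f}
  b8 li={f} lo=∅

Interference:
  a: {f,g,i,p}
  f: {a,g,i,p,u}
  g: {a,f,i,p,u}
  i: {a,f,g}
  p: {a,f,g}
  u: {f,g}

N(u) = ["f", "g"]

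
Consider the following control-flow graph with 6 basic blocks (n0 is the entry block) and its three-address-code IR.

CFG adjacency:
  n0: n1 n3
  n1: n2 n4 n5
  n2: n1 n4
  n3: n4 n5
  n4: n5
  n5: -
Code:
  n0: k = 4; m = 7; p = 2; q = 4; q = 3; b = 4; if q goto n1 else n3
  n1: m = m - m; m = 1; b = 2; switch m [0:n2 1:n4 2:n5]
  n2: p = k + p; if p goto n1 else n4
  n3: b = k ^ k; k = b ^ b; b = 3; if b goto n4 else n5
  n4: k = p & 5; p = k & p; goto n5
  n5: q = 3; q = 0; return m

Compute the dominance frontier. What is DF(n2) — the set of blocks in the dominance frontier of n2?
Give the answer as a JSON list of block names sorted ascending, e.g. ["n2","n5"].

Answer: ["n1", "n4"]

Analysis:
idom tree: n1←n0 n2←n1 n3←n0 n4←n0 n5←n0
Dom∩ at merges:
  n1: preds {n0,n2}: {n0} ∩ {n0,n1,n2} = {n0}; idom=n0
  n4: preds {n1,n2,n3}: {n0,n1} ∩ {n0,n1,n2} ∩ {n0,n3} = {n0}; idom=n0
  n5: preds {n1,n3,n4}: {n0,n1} ∩ {n0,n3} ∩ {n0,n4} = {n0}; idom=n0

DF derivation:
  n1←n0: walk · to n0
  n1←n2: walk n2→n1 to n0
  n4←n1: walk n1 to n0
  n4←n2: walk n2→n1 to n0
  n4←n3: walk n3 to n0
  n5←n1: walk n1 to n0
  n5←n3: walk n3 to n0
  n5←n4: walk n4 to n0
  n0: DF=∅
  n1: DF={n1,n4,n5}
  n2: DF={n1,n4}
  n3: DF={n4,n5}
  n4: DF={n5}
  n5: DF=∅

DF(n2) = ["n1", "n4"]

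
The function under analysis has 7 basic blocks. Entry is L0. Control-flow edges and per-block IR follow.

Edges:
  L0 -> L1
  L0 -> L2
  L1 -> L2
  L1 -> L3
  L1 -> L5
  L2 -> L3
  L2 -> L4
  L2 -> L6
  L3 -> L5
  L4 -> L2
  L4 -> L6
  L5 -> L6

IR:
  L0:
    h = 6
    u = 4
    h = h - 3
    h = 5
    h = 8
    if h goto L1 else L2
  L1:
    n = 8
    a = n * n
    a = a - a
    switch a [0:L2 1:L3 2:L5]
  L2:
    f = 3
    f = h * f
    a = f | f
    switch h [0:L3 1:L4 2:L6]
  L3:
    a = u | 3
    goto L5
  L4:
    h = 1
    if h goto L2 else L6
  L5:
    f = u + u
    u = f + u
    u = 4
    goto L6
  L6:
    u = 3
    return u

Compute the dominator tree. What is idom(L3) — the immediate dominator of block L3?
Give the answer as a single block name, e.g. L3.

idom tree: L1←L0 L2←L0 L3←L0 L4←L2 L5←L0 L6←L0
Dom at joins:
  L2: preds {L0,L1,L4}: {L0} ∩ {L0,L1} ∩ {L0,L2,L4} = {L0}; idom=L0
  L3: preds {L1,L2}: {L0,L1} ∩ {L0,L2} = {L0}; idom=L0
  L5: preds {L1,L3}: {L0,L1} ∩ {L0,L3} = {L0}; idom=L0
  L6: preds {L2,L4,L5}: {L0,L2} ∩ {L0,L2,L4} ∩ {L0,L5} = {L0}; idom=L0

idom(L3) = L0

Answer: L0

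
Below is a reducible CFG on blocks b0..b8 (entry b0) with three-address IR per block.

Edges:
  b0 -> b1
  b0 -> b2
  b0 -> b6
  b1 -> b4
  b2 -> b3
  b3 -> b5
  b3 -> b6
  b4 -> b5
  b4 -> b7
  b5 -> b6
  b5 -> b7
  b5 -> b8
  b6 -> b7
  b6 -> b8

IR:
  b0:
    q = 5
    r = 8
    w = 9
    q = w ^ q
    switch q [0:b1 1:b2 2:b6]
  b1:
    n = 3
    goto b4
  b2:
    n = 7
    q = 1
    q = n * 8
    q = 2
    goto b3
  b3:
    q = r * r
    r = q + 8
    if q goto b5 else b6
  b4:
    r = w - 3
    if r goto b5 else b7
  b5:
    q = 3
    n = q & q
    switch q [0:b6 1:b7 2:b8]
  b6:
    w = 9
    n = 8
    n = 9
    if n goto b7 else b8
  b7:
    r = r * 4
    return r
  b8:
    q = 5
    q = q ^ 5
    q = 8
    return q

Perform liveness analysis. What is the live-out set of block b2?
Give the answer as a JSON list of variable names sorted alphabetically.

Answer: ["r"]

Derivation:
Block summaries:
  b0: {q,r,w} / ∅
  b1: {n} / ∅
  b2: {n,q} / ∅
  b3: {q,r} / {r}
  b4: {r} / {w}
  b5: {n,q} / ∅
  b6: {n,w} / ∅
  b7: {r} / {r}
  b8: {q} / ∅

Liveness:
  live b0: ∅→{r,w}
  live b1: {w}→{w}
  live b2: {r}→{r}
  live b3: {r}→{r}
  live b4: {w}→{r}
  live b5: {r}→{r}
  live b6: {r}→{r}
  live b7: {r}→∅
  live b8: ∅→∅

live-out(b2) = ["r"]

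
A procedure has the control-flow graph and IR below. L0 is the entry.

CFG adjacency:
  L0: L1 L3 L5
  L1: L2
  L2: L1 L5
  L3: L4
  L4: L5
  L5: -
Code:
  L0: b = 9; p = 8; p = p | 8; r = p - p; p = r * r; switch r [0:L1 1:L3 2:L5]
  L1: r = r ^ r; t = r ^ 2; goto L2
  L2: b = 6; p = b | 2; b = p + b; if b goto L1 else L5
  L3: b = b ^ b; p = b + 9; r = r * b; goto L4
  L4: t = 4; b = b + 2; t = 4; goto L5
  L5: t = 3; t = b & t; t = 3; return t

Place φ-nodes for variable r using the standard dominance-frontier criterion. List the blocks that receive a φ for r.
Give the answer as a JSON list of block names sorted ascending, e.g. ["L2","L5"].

Answer: ["L1", "L5"]

Working:
idom tree: L1←L0 L2←L1 L3←L0 L4←L3 L5←L0
Join-block Dom:
  L1: preds {L0,L2}: {L0} ∩ {L0,L1,L2} = {L0}; idom=L0
  L5: preds {L0,L2,L4}: {L0} ∩ {L0,L1,L2} ∩ {L0,L3,L4} = {L0}; idom=L0

DF walk-up:
  join L1 pred L0: · stop@L0
  join L1 pred L2: L2→L1 stop@L0
  join L5 pred L0: · stop@L0
  join L5 pred L2: L2→L1 stop@L0
  join L5 pred L4: L4→L3 stop@L0
  DF(L0)=∅
  DF(L1)={L1,L5}
  DF(L2)={L1,L5}
  DF(L3)={L5}
  DF(L4)={L5}
  DF(L5)=∅

φ for r: defs {L0,L1,L3}
  DF⁺ = {L1,L5}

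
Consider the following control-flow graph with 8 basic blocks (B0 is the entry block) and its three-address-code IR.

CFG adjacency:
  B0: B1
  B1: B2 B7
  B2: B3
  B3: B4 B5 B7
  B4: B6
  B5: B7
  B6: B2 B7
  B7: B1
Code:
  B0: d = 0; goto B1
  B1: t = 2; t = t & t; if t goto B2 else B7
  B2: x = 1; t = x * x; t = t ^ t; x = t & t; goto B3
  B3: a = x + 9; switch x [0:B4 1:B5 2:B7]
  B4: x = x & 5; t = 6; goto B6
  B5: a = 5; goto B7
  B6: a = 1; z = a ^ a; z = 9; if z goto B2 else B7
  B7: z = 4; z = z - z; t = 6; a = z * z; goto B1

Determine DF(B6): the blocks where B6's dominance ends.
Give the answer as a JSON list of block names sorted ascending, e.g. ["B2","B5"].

idom tree: B1←B0 B2←B1 B3←B2 B4←B3 B5←B3 B6←B4 B7←B1
Dom at joins:
  B1: preds {B0,B7}: {B0} ∩ {B0,B1,B7} = {B0}; idom=B0
  B2: preds {B1,B6}: {B0,B1} ∩ {B0,B1,B2,B3,B4,B6} = {B0,B1}; idom=B1
  B7: preds {B1,B3,B5,B6}: {B0,B1} ∩ {B0,B1,B2,B3} ∩ {B0,B1,B2,B3,B5} ∩ {B0,B1,B2,B3,B4,B6} = {B0,B1}; idom=B1

DF derivation:
  join B1 pred B0: · stop@B0
  join B1 pred B7: B7→B1 stop@B0
  join B2 pred B1: · stop@B1
  join B2 pred B6: B6→B4→B3→B2 stop@B1
  join B7 pred B1: · stop@B1
  join B7 pred B3: B3→B2 stop@B1
  join B7 pred B5: B5→B3→B2 stop@B1
  join B7 pred B6: B6→B4→B3→B2 stop@B1
  B0: DF=∅
  B1: DF={B1}
  B2: DF={B2,B7}
  B3: DF={B2,B7}
  B4: DF={B2,B7}
  B5: DF={B7}
  B6: DF={B2,B7}
  B7: DF={B1}

DF(B6) = ["B2", "B7"]

Answer: ["B2", "B7"]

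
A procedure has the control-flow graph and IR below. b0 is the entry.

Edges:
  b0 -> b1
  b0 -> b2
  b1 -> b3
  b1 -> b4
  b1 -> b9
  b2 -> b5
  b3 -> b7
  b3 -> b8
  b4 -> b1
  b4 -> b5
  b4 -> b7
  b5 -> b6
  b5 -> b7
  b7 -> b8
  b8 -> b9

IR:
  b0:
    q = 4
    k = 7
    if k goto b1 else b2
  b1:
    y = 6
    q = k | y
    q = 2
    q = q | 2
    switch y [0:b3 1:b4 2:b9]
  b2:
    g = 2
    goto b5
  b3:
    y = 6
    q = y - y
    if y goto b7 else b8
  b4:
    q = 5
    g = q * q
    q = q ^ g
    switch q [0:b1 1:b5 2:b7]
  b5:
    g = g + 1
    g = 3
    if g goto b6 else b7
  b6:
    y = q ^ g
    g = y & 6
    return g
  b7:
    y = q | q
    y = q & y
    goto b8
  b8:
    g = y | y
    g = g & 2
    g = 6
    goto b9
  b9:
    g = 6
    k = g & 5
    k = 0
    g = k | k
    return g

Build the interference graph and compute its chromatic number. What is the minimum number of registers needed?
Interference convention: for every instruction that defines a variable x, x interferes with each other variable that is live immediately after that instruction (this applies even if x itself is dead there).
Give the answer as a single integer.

Per-block:
  b0 def {k,q} use ∅
  b1 def {q,y} use {k}
  b2 def {g} use ∅
  b3 def {q,y} use ∅
  b4 def {g,q} use ∅
  b5 def {g} use {g}
  b6 def {g,y} use {g,q}
  b7 def {y} use {q}
  b8 def {g} use {y}
  b9 def {g,k} use ∅

Liveness:
  live b0: ∅→{k,q}
  live b1: {k}→{k}
  live b2: {q}→{g,q}
  live b3: ∅→{q,y}
  live b4: {k}→{g,k,q}
  live b5: {g,q}→{g,q}
  live b6: {g,q}→∅
  live b7: {q}→{y}
  live b8: {y}→∅
  live b9: ∅→∅

Conflict graph:
  g: {k,q}
  k: {g,q,y}
  q: {g,k,y}
  y: {k,q}

Chromatic number:
  lower bound: {g,k,q} mutually conflict ⇒ χ ≥ 3
  assign g→c2 k→c0 q→c1 y→c2 — no edge inside a register ⇒ χ ≤ 3
  χ = 3

Answer: 3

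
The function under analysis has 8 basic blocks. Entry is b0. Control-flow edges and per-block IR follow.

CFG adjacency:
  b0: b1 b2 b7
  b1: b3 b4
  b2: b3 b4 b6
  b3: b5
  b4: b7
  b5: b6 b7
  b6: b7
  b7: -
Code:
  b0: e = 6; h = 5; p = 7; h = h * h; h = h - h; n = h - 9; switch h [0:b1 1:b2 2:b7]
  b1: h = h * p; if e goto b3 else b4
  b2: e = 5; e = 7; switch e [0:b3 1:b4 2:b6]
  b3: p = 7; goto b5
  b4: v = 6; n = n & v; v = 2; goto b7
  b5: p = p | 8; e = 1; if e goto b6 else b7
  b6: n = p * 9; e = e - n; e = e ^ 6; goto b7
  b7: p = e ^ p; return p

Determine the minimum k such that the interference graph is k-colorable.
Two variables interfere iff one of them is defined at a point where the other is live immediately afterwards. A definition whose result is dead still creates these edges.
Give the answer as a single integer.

def/use:
  b0: {e,h,n,p} / ∅
  b1: {h} / {e,h,p}
  b2: {e} / ∅
  b3: {p} / ∅
  b4: {n,v} / {n}
  b5: {e,p} / {p}
  b6: {e,n} / {e,p}
  b7: {p} / {e,p}

Liveness:
  b0: in=∅ out={e,h,n,p}
  b1: in={e,h,n,p} out={e,n,p}
  b2: in={n,p} out={e,n,p}
  b3: in=∅ out={p}
  b4: in={e,n,p} out={e,p}
  b5: in={p} out={e,p}
  b6: in={e,p} out={e,p}
  b7: in={e,p} out=∅

Conflict graph:
  e — {h,n,p,v}
  h — {e,n,p}
  n — {e,h,p,v}
  p — {e,h,n,v}
  v — {e,n,p}

Registers:
  {e,h,n,p} pairwise interfere (4-clique) ⇒ χ ≥ 4
  assign e→R0 h→R3 n→R1 p→R2 v→R3 — no edge inside a register ⇒ χ ≤ 4
  χ = 4

Answer: 4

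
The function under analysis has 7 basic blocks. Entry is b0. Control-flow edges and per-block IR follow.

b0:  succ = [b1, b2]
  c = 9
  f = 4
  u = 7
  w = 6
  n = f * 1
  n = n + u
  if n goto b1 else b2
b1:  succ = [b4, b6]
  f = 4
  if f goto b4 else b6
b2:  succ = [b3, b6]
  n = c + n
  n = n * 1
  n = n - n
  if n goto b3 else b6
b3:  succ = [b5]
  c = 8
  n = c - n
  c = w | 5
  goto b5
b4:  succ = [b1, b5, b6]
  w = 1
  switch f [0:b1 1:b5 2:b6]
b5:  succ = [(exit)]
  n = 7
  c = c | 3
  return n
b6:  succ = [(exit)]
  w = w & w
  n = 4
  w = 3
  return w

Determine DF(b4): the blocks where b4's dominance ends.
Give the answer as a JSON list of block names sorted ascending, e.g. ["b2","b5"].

idom tree: b1←b0 b2←b0 b3←b2 b4←b1 b5←b0 b6←b0
Dom at joins:
  b1: preds {b0,b4}: {b0} ∩ {b0,b1,b4} = {b0}; idom=b0
  b5: preds {b3,b4}: {b0,b2,b3} ∩ {b0,b1,b4} = {b0}; idom=b0
  b6: preds {b1,b2,b4}: {b0,b1} ∩ {b0,b2} ∩ {b0,b1,b4} = {b0}; idom=b0

DF derivation:
  join b1 pred b0: · stop@b0
  join b1 pred b4: b4→b1 stop@b0
  join b5 pred b3: b3→b2 stop@b0
  join b5 pred b4: b4→b1 stop@b0
  join b6 pred b1: b1 stop@b0
  join b6 pred b2: b2 stop@b0
  join b6 pred b4: b4→b1 stop@b0
  DF(b0)=∅
  DF(b1)={b1,b5,b6}
  DF(b2)={b5,b6}
  DF(b3)={b5}
  DF(b4)={b1,b5,b6}
  DF(b5)=∅
  DF(b6)=∅

DF(b4) = ["b1", "b5", "b6"]

Answer: ["b1", "b5", "b6"]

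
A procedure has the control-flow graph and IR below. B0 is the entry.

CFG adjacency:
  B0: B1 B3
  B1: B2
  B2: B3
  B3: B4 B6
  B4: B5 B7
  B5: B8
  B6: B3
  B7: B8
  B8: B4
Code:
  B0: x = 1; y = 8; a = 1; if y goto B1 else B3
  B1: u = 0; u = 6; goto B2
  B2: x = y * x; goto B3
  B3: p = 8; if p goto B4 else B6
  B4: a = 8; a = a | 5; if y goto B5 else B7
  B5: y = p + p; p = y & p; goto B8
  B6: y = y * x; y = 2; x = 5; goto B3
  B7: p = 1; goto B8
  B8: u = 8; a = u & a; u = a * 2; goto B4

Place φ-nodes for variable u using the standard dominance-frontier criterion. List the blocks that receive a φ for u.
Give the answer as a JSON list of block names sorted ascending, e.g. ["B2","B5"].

idom tree: B1←B0 B2←B1 B3←B0 B4←B3 B5←B4 B6←B3 B7←B4 B8←B4
Join-block Dom:
  B3: preds {B0,B2,B6}: {B0} ∩ {B0,B1,B2} ∩ {B0,B3,B6} = {B0}; idom=B0
  B4: preds {B3,B8}: {B0,B3} ∩ {B0,B3,B4,B8} = {B0,B3}; idom=B3
  B8: preds {B5,B7}: {B0,B3,B4,B5} ∩ {B0,B3,B4,B7} = {B0,B3,B4}; idom=B4

Frontier:
  join B3 pred B0: · stop@B0
  join B3 pred B2: B2→B1 stop@B0
  join B3 pred B6: B6→B3 stop@B0
  join B4 pred B3: · stop@B3
  join B4 pred B8: B8→B4 stop@B3
  join B8 pred B5: B5 stop@B4
  join B8 pred B7: B7 stop@B4
  DF(B0)=∅
  DF(B1)={B3}
  DF(B2)={B3}
  DF(B3)={B3}
  DF(B4)={B4}
  DF(B5)={B8}
  DF(B6)={B3}
  DF(B7)={B8}
  DF(B8)={B4}

φ for u: defs {B1,B8}
  DF⁺ = {B3,B4}

Answer: ["B3", "B4"]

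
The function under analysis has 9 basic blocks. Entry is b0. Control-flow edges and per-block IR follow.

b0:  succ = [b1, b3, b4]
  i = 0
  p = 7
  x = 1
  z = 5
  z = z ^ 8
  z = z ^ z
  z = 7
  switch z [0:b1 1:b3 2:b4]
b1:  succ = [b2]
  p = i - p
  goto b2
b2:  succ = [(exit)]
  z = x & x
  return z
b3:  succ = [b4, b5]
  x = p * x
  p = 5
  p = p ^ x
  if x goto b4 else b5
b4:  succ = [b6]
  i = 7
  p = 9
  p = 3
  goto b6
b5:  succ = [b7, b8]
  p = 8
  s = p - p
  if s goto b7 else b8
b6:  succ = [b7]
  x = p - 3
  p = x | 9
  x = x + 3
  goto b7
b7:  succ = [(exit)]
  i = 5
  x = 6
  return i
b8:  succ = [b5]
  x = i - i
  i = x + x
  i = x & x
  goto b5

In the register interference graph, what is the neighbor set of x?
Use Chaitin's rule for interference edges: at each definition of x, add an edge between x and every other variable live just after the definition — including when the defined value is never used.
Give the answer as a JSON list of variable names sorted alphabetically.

Answer: ["i", "p", "z"]

Derivation:
def/use:
  b0 def {i,p,x,z} use ∅
  b1 def {p} use {i,p}
  b2 def {z} use {x}
  b3 def {p,x} use {p,x}
  b4 def {i,p} use ∅
  b5 def {p,s} use ∅
  b6 def {p,x} use {p}
  b7 def {i,x} use ∅
  b8 def {i,x} use {i}

Live sets:
  live b0: ∅→{i,p,x}
  live b1: {i,p,x}→{x}
  live b2: {x}→∅
  live b3: {i,p,x}→{i}
  live b4: ∅→{p}
  live b5: {i}→{i}
  live b6: {p}→∅
  live b7: ∅→∅
  live b8: {i}→{i}

Interfere edges:
  i — {p,s,x,z}
  p — {i,x,z}
  s — {i}
  x — {i,p,z}
  z — {i,p,x}

N(x) = ["i", "p", "z"]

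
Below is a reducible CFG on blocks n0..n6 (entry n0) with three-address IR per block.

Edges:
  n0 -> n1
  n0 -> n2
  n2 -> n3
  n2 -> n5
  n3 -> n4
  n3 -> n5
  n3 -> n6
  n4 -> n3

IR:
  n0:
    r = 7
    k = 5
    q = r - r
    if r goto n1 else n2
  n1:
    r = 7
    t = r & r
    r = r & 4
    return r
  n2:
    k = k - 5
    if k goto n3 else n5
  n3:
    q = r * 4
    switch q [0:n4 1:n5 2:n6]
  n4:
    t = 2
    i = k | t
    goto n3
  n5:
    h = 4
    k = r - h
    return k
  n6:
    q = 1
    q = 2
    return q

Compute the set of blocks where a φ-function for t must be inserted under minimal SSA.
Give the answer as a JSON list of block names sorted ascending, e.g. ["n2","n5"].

idom tree: n1←n0 n2←n0 n3←n2 n4←n3 n5←n2 n6←n3
Dom∩ at merges:
  n3: preds {n2,n4}: {n0,n2} ∩ {n0,n2,n3,n4} = {n0,n2}; idom=n2
  n5: preds {n2,n3}: {n0,n2} ∩ {n0,n2,n3} = {n0,n2}; idom=n2

Frontier:
  n3←n2: walk · to n2
  n3←n4: walk n4→n3 to n2
  n5←n2: walk · to n2
  n5←n3: walk n3 to n2
  DF(n0)=∅
  DF(n1)=∅
  DF(n2)=∅
  DF(n3)={n3,n5}
  DF(n4)={n3}
  DF(n5)=∅
  DF(n6)=∅

φ for t: defs {n1,n4}
  DF⁺ = {n3,n5}

Answer: ["n3", "n5"]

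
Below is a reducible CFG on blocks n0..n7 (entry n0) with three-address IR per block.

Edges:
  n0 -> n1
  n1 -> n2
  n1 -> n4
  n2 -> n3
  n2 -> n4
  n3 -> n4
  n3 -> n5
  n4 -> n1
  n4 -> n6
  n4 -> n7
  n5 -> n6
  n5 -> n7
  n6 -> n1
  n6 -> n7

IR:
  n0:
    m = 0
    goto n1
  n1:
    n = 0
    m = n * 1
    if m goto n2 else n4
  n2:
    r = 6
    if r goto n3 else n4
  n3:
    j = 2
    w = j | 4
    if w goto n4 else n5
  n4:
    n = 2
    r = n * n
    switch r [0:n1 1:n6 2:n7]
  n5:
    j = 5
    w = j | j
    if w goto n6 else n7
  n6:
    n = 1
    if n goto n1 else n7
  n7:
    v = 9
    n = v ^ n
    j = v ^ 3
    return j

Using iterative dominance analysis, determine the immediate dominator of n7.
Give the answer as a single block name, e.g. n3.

idom tree: n1←n0 n2←n1 n3←n2 n4←n1 n5←n3 n6←n1 n7←n1
Dom at joins:
  n1: preds {n0,n4,n6}: {n0} ∩ {n0,n1,n4} ∩ {n0,n1,n6} = {n0}; idom=n0
  n4: preds {n1,n2,n3}: {n0,n1} ∩ {n0,n1,n2} ∩ {n0,n1,n2,n3} = {n0,n1}; idom=n1
  n6: preds {n4,n5}: {n0,n1,n4} ∩ {n0,n1,n2,n3,n5} = {n0,n1}; idom=n1
  n7: preds {n4,n5,n6}: {n0,n1,n4} ∩ {n0,n1,n2,n3,n5} ∩ {n0,n1,n6} = {n0,n1}; idom=n1

idom(n7) = n1

Answer: n1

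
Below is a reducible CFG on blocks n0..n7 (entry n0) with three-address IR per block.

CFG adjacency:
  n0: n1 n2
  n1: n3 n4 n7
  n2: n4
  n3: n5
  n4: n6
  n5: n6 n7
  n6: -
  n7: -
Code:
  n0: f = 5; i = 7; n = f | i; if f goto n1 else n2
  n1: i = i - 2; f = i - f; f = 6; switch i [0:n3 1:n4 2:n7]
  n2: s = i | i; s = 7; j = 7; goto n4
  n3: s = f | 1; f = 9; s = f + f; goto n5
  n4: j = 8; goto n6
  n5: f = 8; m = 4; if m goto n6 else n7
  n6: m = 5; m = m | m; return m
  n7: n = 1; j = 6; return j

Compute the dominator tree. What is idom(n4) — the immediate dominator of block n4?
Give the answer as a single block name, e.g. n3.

Answer: n0

Working:
idom tree: n1←n0 n2←n0 n3←n1 n4←n0 n5←n3 n6←n0 n7←n1
Dom at joins:
  n4: preds {n1,n2}: {n0,n1} ∩ {n0,n2} = {n0}; idom=n0
  n6: preds {n4,n5}: {n0,n4} ∩ {n0,n1,n3,n5} = {n0}; idom=n0
  n7: preds {n1,n5}: {n0,n1} ∩ {n0,n1,n3,n5} = {n0,n1}; idom=n1

idom(n4) = n0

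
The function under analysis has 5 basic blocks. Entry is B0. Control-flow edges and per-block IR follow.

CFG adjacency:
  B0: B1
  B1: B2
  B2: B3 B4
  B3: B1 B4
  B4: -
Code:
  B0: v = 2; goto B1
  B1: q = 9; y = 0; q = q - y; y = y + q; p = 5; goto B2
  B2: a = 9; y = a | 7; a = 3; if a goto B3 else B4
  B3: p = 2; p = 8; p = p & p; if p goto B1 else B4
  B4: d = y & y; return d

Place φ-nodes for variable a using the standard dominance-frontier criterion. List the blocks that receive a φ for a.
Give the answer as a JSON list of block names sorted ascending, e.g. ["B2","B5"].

Answer: ["B1"]

Working:
idom tree: B1←B0 B2←B1 B3←B2 B4←B2
Dom at joins:
  B1: preds {B0,B3}: {B0} ∩ {B0,B1,B2,B3} = {B0}; idom=B0
  B4: preds {B2,B3}: {B0,B1,B2} ∩ {B0,B1,B2,B3} = {B0,B1,B2}; idom=B2

Frontier:
  B1←B0: walk · to B0
  B1←B3: walk B3→B2→B1 to B0
  B4←B2: walk · to B2
  B4←B3: walk B3 to B2
  DF(B0)=∅
  DF(B1)={B1}
  DF(B2)={B1}
  DF(B3)={B1,B4}
  DF(B4)=∅

φ for a: defs {B2}
  DF⁺ = {B1}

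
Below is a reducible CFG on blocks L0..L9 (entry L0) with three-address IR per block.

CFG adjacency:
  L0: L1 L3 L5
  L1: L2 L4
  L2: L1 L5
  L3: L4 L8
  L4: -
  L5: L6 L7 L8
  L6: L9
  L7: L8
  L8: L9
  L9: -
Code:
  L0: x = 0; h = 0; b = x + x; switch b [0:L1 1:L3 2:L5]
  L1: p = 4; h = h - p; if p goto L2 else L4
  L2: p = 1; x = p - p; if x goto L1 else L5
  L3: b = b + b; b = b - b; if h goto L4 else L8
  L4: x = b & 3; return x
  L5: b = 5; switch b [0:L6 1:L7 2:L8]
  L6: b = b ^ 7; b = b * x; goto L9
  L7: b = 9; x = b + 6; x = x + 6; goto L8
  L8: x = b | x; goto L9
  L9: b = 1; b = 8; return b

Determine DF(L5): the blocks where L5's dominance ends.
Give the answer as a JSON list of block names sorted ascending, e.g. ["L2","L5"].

Answer: ["L8", "L9"]

Analysis:
idom tree: L1←L0 L2←L1 L3←L0 L4←L0 L5←L0 L6←L5 L7←L5 L8←L0 L9←L0
Dom at joins:
  L1: preds {L0,L2}: {L0} ∩ {L0,L1,L2} = {L0}; idom=L0
  L4: preds {L1,L3}: {L0,L1} ∩ {L0,L3} = {L0}; idom=L0
  L5: preds {L0,L2}: {L0} ∩ {L0,L1,L2} = {L0}; idom=L0
  L8: preds {L3,L5,L7}: {L0,L3} ∩ {L0,L5} ∩ {L0,L5,L7} = {L0}; idom=L0
  L9: preds {L6,L8}: {L0,L5,L6} ∩ {L0,L8} = {L0}; idom=L0

DF walk-up:
  L1←L0: walk · to L0
  L1←L2: walk L2→L1 to L0
  L4←L1: walk L1 to L0
  L4←L3: walk L3 to L0
  L5←L0: walk · to L0
  L5←L2: walk L2→L1 to L0
  L8←L3: walk L3 to L0
  L8←L5: walk L5 to L0
  L8←L7: walk L7→L5 to L0
  L9←L6: walk L6→L5 to L0
  L9←L8: walk L8 to L0
  L0: DF=∅
  L1: DF={L1,L4,L5}
  L2: DF={L1,L5}
  L3: DF={L4,L8}
  L4: DF=∅
  L5: DF={L8,L9}
  L6: DF={L9}
  L7: DF={L8}
  L8: DF={L9}
  L9: DF=∅

DF(L5) = ["L8", "L9"]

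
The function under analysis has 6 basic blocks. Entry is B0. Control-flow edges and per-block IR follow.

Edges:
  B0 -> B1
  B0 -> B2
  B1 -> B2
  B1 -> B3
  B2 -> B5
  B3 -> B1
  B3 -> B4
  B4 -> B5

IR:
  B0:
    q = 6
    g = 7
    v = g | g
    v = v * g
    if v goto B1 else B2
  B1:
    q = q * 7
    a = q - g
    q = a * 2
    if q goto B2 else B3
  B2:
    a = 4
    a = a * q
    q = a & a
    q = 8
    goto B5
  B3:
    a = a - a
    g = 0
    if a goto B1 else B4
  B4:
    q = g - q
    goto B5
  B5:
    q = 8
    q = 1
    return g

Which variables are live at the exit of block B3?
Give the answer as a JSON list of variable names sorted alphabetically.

Block summaries:
  B0 def {g,q,v} use ∅
  B1 def {a,q} use {g,q}
  B2 def {a,q} use {q}
  B3 def {a,g} use {a}
  B4 def {q} use {g,q}
  B5 def {q} use {g}

Live sets:
  live B0: ∅→{g,q}
  live B1: {g,q}→{a,g,q}
  live B2: {g,q}→{g}
  live B3: {a,q}→{g,q}
  live B4: {g,q}→{g}
  live B5: {g}→∅

live-out(B3) = ["g", "q"]

Answer: ["g", "q"]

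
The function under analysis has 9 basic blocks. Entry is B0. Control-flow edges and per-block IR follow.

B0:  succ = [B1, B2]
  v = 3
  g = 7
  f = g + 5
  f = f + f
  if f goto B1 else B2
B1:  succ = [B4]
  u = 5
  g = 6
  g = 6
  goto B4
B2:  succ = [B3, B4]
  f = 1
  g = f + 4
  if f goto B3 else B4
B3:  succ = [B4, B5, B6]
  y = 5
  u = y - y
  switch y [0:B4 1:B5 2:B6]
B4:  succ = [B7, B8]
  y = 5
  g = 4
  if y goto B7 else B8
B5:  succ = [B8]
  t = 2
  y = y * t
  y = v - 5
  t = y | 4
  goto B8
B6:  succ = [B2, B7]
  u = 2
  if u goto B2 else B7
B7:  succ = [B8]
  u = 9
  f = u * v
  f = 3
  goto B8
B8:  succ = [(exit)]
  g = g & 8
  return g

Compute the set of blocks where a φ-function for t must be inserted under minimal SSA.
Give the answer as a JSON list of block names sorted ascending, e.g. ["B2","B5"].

idom tree: B1←B0 B2←B0 B3←B2 B4←B0 B5←B3 B6←B3 B7←B0 B8←B0
Dom∩ at merges:
  B2: preds {B0,B6}: {B0} ∩ {B0,B2,B3,B6} = {B0}; idom=B0
  B4: preds {B1,B2,B3}: {B0,B1} ∩ {B0,B2} ∩ {B0,B2,B3} = {B0}; idom=B0
  B7: preds {B4,B6}: {B0,B4} ∩ {B0,B2,B3,B6} = {B0}; idom=B0
  B8: preds {B4,B5,B7}: {B0,B4} ∩ {B0,B2,B3,B5} ∩ {B0,B7} = {B0}; idom=B0

DF derivation:
  join B2 pred B0: · stop@B0
  join B2 pred B6: B6→B3→B2 stop@B0
  join B4 pred B1: B1 stop@B0
  join B4 pred B2: B2 stop@B0
  join B4 pred B3: B3→B2 stop@B0
  join B7 pred B4: B4 stop@B0
  join B7 pred B6: B6→B3→B2 stop@B0
  join B8 pred B4: B4 stop@B0
  join B8 pred B5: B5→B3→B2 stop@B0
  join B8 pred B7: B7 stop@B0
  B0 → ∅
  B1 → {B4}
  B2 → {B2,B4,B7,B8}
  B3 → {B2,B4,B7,B8}
  B4 → {B7,B8}
  B5 → {B8}
  B6 → {B2,B7}
  B7 → {B8}
  B8 → ∅

φ for t: defs {B5}
  DF⁺ = {B8}

Answer: ["B8"]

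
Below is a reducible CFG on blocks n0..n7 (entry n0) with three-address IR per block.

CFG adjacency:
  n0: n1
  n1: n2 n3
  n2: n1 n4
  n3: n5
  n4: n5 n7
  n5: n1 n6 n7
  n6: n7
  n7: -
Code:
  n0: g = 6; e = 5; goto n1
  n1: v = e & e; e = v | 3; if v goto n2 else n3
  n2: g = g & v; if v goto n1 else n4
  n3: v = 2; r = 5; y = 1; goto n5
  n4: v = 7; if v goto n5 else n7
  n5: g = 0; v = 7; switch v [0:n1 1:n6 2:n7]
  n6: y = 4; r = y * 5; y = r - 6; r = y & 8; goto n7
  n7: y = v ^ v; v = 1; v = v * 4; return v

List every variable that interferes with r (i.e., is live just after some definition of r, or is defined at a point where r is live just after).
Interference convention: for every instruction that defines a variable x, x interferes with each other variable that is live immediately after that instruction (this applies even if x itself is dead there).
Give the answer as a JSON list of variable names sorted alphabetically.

Answer: ["e", "v"]

Derivation:
def/use:
  n0: {e,g} / ∅
  n1: {e,v} / {e}
  n2: {g} / {g,v}
  n3: {r,v,y} / ∅
  n4: {v} / ∅
  n5: {g,v} / ∅
  n6: {r,y} / ∅
  n7: {v,y} / {v}

Backward fixpoint:
  n0: in=∅ out={e,g}
  n1: in={e,g} out={e,g,v}
  n2: in={e,g,v} out={e,g}
  n3: in={e} out={e}
  n4: in={e} out={e,v}
  n5: in={e} out={e,g,v}
  n6: in={v} out={v}
  n7: in={v} out=∅

Conflict graph:
  e — {g,r,v,y}
  g — {e,v}
  r — {e,v}
  v — {e,g,r,y}
  y — {e,v}

N(r) = ["e", "v"]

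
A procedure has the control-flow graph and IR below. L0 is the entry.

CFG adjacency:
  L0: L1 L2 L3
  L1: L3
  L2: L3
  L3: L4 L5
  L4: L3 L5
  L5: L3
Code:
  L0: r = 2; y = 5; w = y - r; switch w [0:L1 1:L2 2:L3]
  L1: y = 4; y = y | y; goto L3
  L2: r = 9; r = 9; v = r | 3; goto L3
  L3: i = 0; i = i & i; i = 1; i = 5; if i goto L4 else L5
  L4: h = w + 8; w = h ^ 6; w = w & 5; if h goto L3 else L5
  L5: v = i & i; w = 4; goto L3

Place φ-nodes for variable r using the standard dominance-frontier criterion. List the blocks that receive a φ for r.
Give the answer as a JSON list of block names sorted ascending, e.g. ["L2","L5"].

idom tree: L1←L0 L2←L0 L3←L0 L4←L3 L5←L3
Join-block Dom:
  L3: preds {L0,L1,L2,L4,L5}: {L0} ∩ {L0,L1} ∩ {L0,L2} ∩ {L0,L3,L4} ∩ {L0,L3,L5} = {L0}; idom=L0
  L5: preds {L3,L4}: {L0,L3} ∩ {L0,L3,L4} = {L0,L3}; idom=L3

DF derivation:
  join L3 pred L0: · stop@L0
  join L3 pred L1: L1 stop@L0
  join L3 pred L2: L2 stop@L0
  join L3 pred L4: L4→L3 stop@L0
  join L3 pred L5: L5→L3 stop@L0
  join L5 pred L3: · stop@L3
  join L5 pred L4: L4 stop@L3
  L0 → ∅
  L1 → {L3}
  L2 → {L3}
  L3 → {L3}
  L4 → {L3,L5}
  L5 → {L3}

φ for r: defs {L0,L2}
  DF⁺ = {L3}

Answer: ["L3"]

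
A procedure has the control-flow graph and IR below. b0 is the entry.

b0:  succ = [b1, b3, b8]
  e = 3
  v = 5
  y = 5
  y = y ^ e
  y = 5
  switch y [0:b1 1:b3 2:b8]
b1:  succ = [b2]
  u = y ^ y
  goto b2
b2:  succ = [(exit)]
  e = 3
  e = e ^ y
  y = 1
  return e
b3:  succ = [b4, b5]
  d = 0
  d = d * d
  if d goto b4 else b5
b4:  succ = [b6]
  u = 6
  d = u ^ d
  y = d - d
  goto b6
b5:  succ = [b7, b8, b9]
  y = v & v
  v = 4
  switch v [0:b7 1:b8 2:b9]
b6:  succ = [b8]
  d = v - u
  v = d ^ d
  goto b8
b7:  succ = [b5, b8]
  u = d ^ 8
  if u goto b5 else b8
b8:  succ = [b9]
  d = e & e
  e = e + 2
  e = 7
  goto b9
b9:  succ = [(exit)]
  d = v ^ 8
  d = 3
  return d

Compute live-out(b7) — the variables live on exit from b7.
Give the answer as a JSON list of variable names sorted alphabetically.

def/use:
  b0 def {e,v,y} use ∅
  b1 def {u} use {y}
  b2 def {e,y} use {y}
  b3 def {d} use ∅
  b4 def {d,u,y} use {d}
  b5 def {v,y} use {v}
  b6 def {d,v} use {u,v}
  b7 def {u} use {d}
  b8 def {d,e} use {e}
  b9 def {d} use {v}

Liveness:
  b0 li=∅ lo={e,v,y}
  b1 li={y} lo={y}
  b2 li={y} lo=∅
  b3 li={e,v} lo={d,e,v}
  b4 li={d,e,v} lo={e,u,v}
  b5 li={d,e,v} lo={d,e,v}
  b6 li={e,u,v} lo={e,v}
  b7 li={d,e,v} lo={d,e,v}
  b8 li={e,v} lo={v}
  b9 li={v} lo=∅

live-out(b7) = ["d", "e", "v"]

Answer: ["d", "e", "v"]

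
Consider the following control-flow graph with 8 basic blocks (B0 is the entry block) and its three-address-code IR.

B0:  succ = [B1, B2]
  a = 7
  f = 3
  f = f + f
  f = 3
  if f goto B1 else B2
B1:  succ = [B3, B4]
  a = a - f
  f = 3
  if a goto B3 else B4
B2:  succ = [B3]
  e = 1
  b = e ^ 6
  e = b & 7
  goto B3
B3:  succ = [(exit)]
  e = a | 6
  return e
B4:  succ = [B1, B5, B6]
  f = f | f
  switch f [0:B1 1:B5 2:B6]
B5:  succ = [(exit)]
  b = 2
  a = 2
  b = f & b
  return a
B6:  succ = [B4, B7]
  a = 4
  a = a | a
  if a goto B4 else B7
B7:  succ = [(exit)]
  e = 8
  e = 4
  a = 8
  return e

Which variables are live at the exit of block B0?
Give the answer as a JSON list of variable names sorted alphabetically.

Block summaries:
  B0: def={a,f} ue=∅
  B1: def={a,f} ue={a,f}
  B2: def={b,e} ue=∅
  B3: def={e} ue={a}
  B4: def={f} ue={f}
  B5: def={a,b} ue={f}
  B6: def={a} ue=∅
  B7: def={a,e} ue=∅

Liveness:
  B0 li=∅ lo={a,f}
  B1 li={a,f} lo={a,f}
  B2 li={a} lo={a}
  B3 li={a} lo=∅
  B4 li={a,f} lo={a,f}
  B5 li={f} lo=∅
  B6 li={f} lo={a,f}
  B7 li=∅ lo=∅

live-out(B0) = ["a", "f"]

Answer: ["a", "f"]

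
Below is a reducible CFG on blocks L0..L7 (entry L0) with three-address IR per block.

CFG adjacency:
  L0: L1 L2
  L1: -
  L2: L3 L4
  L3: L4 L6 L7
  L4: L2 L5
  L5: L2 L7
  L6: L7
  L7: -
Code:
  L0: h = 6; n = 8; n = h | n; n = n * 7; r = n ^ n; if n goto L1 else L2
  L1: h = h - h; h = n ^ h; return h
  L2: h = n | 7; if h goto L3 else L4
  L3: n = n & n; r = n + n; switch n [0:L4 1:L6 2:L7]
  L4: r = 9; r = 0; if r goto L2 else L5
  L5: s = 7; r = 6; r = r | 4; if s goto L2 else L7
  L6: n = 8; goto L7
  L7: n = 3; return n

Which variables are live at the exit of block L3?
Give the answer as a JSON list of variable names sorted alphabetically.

Answer: ["n"]

Derivation:
Per-block:
  L0 def {h,n,r} use ∅
  L1 def {h} use {h,n}
  L2 def {h} use {n}
  L3 def {n,r} use {n}
  L4 def {r} use ∅
  L5 def {r,s} use ∅
  L6 def {n} use ∅
  L7 def {n} use ∅

Live sets:
  L0 li=∅ lo={h,n}
  L1 li={h,n} lo=∅
  L2 li={n} lo={n}
  L3 li={n} lo={n}
  L4 li={n} lo={n}
  L5 li={n} lo={n}
  L6 li=∅ lo=∅
  L7 li=∅ lo=∅

live-out(L3) = ["n"]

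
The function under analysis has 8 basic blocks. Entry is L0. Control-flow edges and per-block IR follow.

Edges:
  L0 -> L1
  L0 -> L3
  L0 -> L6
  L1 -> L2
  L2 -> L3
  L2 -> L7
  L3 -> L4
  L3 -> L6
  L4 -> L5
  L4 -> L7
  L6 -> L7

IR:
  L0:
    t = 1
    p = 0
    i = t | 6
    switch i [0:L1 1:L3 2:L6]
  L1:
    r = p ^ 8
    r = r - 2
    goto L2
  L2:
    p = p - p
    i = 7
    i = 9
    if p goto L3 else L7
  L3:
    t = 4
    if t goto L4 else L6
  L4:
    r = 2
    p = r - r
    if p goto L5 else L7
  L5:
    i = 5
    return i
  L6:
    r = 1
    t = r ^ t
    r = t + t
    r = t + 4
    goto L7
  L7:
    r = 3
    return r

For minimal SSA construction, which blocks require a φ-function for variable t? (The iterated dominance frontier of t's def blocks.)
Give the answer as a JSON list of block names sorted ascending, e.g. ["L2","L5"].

idom tree: L1←L0 L2←L1 L3←L0 L4←L3 L5←L4 L6←L0 L7←L0
Join-block Dom:
  L3: preds {L0,L2}: {L0} ∩ {L0,L1,L2} = {L0}; idom=L0
  L6: preds {L0,L3}: {L0} ∩ {L0,L3} = {L0}; idom=L0
  L7: preds {L2,L4,L6}: {L0,L1,L2} ∩ {L0,L3,L4} ∩ {L0,L6} = {L0}; idom=L0

DF derivation:
  L3←L0: walk · to L0
  L3←L2: walk L2→L1 to L0
  L6←L0: walk · to L0
  L6←L3: walk L3 to L0
  L7←L2: walk L2→L1 to L0
  L7←L4: walk L4→L3 to L0
  L7←L6: walk L6 to L0
  DF(L0)=∅
  DF(L1)={L3,L7}
  DF(L2)={L3,L7}
  DF(L3)={L6,L7}
  DF(L4)={L7}
  DF(L5)=∅
  DF(L6)={L7}
  DF(L7)=∅

φ for t: defs {L0,L3,L6}
  DF⁺ = {L6,L7}

Answer: ["L6", "L7"]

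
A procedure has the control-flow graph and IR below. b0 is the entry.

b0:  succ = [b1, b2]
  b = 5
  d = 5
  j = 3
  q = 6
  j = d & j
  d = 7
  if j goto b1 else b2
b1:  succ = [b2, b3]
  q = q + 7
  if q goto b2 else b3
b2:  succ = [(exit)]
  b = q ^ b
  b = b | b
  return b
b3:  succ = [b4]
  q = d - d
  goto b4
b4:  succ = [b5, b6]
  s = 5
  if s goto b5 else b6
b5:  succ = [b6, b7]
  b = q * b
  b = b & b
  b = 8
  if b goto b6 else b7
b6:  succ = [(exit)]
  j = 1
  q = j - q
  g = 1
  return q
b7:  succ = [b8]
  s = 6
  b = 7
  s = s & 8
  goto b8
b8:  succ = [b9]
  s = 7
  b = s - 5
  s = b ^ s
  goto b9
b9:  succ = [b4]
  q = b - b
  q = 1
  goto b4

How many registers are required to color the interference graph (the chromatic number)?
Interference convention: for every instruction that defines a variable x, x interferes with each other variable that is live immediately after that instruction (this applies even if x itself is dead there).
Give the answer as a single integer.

Answer: 4

Working:
def/use:
  b0 def {b,d,j,q} use ∅
  b1 def {q} use {q}
  b2 def {b} use {b,q}
  b3 def {q} use {d}
  b4 def {s} use ∅
  b5 def {b} use {b,q}
  b6 def {g,j,q} use {q}
  b7 def {b,s} use ∅
  b8 def {b,s} use ∅
  b9 def {q} use {b}

Liveness:
  b0 li=∅ lo={b,d,q}
  b1 li={b,d,q} lo={b,d,q}
  b2 li={b,q} lo=∅
  b3 li={b,d} lo={b,q}
  b4 li={b,q} lo={b,q}
  b5 li={b,q} lo={q}
  b6 li={q} lo=∅
  b7 li=∅ lo=∅
  b8 li=∅ lo={b}
  b9 li={b} lo={b,q}

Interference:
  b — {d,j,q,s}
  d — {b,j,q}
  g — {q}
  j — {b,d,q}
  q — {b,d,g,j,s}
  s — {b,q}

Registers:
  lower bound: {b,d,j,q} mutually conflict ⇒ χ ≥ 4
  assign b→c1 d→c2 g→c1 j→c3 q→c0 s→c2 — no edge inside a register ⇒ χ ≤ 4
  χ = 4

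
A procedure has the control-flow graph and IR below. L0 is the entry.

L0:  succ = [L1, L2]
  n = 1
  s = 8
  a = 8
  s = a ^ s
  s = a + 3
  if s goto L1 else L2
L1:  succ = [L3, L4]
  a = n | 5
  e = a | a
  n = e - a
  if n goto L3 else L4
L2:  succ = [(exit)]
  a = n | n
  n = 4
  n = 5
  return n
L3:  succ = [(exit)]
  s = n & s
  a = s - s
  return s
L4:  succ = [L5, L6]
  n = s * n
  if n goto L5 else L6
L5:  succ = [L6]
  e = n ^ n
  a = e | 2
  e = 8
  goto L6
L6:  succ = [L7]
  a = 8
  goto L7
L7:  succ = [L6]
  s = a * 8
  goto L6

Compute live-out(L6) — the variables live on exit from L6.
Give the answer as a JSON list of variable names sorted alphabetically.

Answer: ["a"]

Working:
def/use:
  L0 def {a,n,s} use ∅
  L1 def {a,e,n} use {n}
  L2 def {a,n} use {n}
  L3 def {a,s} use {n,s}
  L4 def {n} use {n,s}
  L5 def {a,e} use {n}
  L6 def {a} use ∅
  L7 def {s} use {a}

Liveness:
  L0 li=∅ lo={n,s}
  L1 li={n,s} lo={n,s}
  L2 li={n} lo=∅
  L3 li={n,s} lo=∅
  L4 li={n,s} lo={n}
  L5 li={n} lo=∅
  L6 li=∅ lo={a}
  L7 li={a} lo=∅

live-out(L6) = ["a"]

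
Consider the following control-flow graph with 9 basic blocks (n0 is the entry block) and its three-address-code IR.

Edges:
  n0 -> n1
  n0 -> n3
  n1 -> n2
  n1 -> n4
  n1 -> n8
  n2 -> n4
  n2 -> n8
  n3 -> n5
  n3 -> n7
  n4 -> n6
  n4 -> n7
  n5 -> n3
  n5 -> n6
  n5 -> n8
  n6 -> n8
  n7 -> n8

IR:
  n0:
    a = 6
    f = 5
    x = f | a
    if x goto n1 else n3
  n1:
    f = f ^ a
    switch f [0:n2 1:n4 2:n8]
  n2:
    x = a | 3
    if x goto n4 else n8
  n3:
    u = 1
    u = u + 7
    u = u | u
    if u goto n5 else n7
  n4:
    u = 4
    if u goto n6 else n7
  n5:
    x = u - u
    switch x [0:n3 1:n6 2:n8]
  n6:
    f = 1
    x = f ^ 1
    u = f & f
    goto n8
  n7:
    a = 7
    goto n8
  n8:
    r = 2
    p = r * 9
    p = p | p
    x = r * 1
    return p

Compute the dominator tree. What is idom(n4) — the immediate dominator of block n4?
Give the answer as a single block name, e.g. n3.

Answer: n1

Analysis:
idom tree: n1←n0 n2←n1 n3←n0 n4←n1 n5←n3 n6←n0 n7←n0 n8←n0
Dom∩ at merges:
  n3: preds {n0,n5}: {n0} ∩ {n0,n3,n5} = {n0}; idom=n0
  n4: preds {n1,n2}: {n0,n1} ∩ {n0,n1,n2} = {n0,n1}; idom=n1
  n6: preds {n4,n5}: {n0,n1,n4} ∩ {n0,n3,n5} = {n0}; idom=n0
  n7: preds {n3,n4}: {n0,n3} ∩ {n0,n1,n4} = {n0}; idom=n0
  n8: preds {n1,n2,n5,n6,n7}: {n0,n1} ∩ {n0,n1,n2} ∩ {n0,n3,n5} ∩ {n0,n6} ∩ {n0,n7} = {n0}; idom=n0

idom(n4) = n1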